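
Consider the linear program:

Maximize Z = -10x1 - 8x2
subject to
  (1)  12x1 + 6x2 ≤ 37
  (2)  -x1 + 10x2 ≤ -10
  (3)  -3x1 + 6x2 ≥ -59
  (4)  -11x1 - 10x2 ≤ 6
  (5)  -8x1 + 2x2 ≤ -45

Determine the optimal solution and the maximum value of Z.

x1 = 73/17, x2 = -181/34, maximum Z = -6/17

Corner points and Z = -10x1 - 8x2:
  (32/5, -199/30) → Z = -164/15
  (43/9, -61/18) → Z = -62/3
  (277/48, -667/96) → Z = -17/8
  (73/17, -181/34) → Z = -6/17

At the optimal vertex, -11x1 - 10x2 = 6 and -8x1 + 2x2 = -45.
Solving simultaneously gives x1 = 73/17, x2 = -181/34.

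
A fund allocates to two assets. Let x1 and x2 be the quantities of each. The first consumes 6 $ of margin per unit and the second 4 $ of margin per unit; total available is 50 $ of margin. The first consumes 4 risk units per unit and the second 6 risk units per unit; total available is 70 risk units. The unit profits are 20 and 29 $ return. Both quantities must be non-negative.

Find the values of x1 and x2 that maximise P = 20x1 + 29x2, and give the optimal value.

x1 = 1, x2 = 11, maximum P = 339

Corner points and P = 20x1 + 29x2:
  (0, 0) → P = 0
  (0, 35/3) → P = 1015/3
  (25/3, 0) → P = 500/3
  (1, 11) → P = 339

The optimum lies where 6x1 + 4x2 = 50 and 4x1 + 6x2 = 70.
Solving simultaneously gives x1 = 1, x2 = 11.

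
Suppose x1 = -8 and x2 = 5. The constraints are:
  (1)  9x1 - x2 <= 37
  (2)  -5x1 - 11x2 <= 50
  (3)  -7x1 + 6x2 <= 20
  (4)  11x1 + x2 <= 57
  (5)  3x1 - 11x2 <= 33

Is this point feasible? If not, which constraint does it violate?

not feasible — violates (3)

Constraint (3): -7x1 + 6x2 = 86, which is not ≤ 20. All other constraints are satisfied.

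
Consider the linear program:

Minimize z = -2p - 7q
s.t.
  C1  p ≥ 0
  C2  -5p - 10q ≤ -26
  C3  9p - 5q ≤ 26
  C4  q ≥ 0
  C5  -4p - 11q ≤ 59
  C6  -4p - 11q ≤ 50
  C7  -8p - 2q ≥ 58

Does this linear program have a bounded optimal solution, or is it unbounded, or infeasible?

infeasible

The boundaries p = 0 and -5p - 10q = -26 meet at (0, 13/5), but that point violates -8p - 2q ≥ 58. Every candidate vertex is excluded by some other constraint, so the feasible region is empty.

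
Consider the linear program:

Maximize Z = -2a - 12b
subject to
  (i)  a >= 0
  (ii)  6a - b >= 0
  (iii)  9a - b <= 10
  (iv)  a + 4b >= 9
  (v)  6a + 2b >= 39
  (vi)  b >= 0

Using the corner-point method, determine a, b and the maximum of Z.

a = 59/24, b = 97/8, maximum Z = -1805/12

Feasible corners and Z = -2a - 12b:
  (10/3, 20) → Z = -740/3
  (13/6, 13) → Z = -481/3
  (59/24, 97/8) → Z = -1805/12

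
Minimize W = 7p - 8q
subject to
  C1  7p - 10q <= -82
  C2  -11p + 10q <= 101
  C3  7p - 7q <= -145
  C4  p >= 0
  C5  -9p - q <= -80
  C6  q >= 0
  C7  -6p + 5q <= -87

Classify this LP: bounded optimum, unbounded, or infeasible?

From the feasible point (275, 1563/5), moving in the direction (10, 11) keeps every constraint satisfied while W decreases without bound.

unbounded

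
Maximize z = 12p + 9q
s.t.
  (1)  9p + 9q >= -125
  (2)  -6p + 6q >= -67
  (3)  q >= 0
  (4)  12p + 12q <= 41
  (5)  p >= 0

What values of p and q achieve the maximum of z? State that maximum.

p = 41/12, q = 0, maximum z = 41

Feasible corners and z = 12p + 9q:
  (41/12, 0) → z = 41
  (0, 0) → z = 0
  (0, 41/12) → z = 123/4

The binding constraints are q = 0 and 12p + 12q = 41.
Solving simultaneously gives p = 41/12, q = 0.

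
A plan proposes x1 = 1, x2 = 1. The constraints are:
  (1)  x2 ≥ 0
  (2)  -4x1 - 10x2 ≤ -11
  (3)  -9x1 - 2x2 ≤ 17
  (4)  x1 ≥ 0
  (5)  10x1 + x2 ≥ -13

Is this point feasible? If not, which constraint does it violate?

(1): 1 ≥ 0 ✓
(2): -14 ≤ -11 ✓
(3): -11 ≤ 17 ✓
(4): 1 ≥ 0 ✓
(5): 11 ≥ -13 ✓

feasible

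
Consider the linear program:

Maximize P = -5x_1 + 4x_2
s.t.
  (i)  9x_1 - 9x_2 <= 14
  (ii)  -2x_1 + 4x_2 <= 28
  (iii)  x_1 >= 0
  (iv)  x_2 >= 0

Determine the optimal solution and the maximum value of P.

Corner points and P = -5x_1 + 4x_2:
  (154/9, 140/9) → P = -70/3
  (14/9, 0) → P = -70/9
  (0, 7) → P = 28
  (0, 0) → P = 0

The binding constraints are -2x_1 + 4x_2 = 28 and x_1 = 0.
Solving simultaneously gives x_1 = 0, x_2 = 7.

x_1 = 0, x_2 = 7, maximum P = 28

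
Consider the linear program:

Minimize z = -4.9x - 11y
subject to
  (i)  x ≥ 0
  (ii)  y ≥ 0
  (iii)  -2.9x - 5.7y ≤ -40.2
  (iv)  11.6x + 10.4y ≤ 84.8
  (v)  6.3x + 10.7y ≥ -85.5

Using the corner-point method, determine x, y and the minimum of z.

x = 0, y = 106/13, minimum z = -1166/13

Feasible corners and z = -4.9x - 11y:
  (0, 134/19) → z = -1474/19
  (0, 106/13) → z = -1166/13
  (1632/899, 190/31) → z = -343034/4495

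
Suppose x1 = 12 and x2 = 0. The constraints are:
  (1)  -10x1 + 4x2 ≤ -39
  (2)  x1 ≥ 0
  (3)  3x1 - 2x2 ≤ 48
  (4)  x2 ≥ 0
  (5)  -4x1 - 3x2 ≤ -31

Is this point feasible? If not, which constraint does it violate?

feasible

(1): -120 ≤ -39 ✓
(2): 12 ≥ 0 ✓
(3): 36 ≤ 48 ✓
(4): 0 ≥ 0 ✓
(5): -48 ≤ -31 ✓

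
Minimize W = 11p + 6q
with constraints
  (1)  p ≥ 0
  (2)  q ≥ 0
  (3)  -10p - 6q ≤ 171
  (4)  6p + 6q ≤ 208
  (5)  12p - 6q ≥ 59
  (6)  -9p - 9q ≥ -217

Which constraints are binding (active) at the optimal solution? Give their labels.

(2) and (5)

Vertices and W = 11p + 6q:
  (59/12, 0) → W = 649/12
  (217/9, 0) → W = 2387/9
  (611/54, 691/54) → W = 10867/54

The minimum is at (59/12, 0). Substituting into each constraint, equality holds for (2) and (5); the remaining constraints have slack.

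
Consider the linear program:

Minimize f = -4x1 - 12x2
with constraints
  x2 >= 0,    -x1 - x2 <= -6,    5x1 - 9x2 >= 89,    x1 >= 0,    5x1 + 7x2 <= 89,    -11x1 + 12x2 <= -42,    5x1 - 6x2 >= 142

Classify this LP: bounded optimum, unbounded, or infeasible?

The boundaries x2 = 0 and 5x1 - 9x2 = 89 meet at (89/5, 0), but that point violates 5x1 - 6x2 ≥ 142. Every candidate vertex is excluded by some other constraint, so the feasible region is empty.

infeasible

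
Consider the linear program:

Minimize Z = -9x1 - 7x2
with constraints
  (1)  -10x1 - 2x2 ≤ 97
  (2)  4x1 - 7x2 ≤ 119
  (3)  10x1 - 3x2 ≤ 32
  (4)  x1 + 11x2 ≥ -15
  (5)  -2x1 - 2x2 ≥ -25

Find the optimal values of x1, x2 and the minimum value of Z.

Corner points and Z = -9x1 - 7x2:
  (-1037/108, -53/108) → Z = 2426/27
  (-61/4, 111/4) → Z = -57
  (307/113, -182/113) → Z = -1489/113
  (139/26, 93/13) → Z = -2553/26

The optimum lies where 10x1 - 3x2 = 32 and -2x1 - 2x2 = -25.
Solving simultaneously gives x1 = 139/26, x2 = 93/13.

x1 = 139/26, x2 = 93/13, minimum Z = -2553/26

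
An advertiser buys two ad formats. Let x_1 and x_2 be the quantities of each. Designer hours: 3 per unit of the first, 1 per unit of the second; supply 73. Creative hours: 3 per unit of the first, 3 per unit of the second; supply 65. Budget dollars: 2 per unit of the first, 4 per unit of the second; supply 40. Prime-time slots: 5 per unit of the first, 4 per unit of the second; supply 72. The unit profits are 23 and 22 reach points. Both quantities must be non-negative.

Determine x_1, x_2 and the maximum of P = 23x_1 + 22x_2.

Vertices and P = 23x_1 + 22x_2:
  (0, 0) → P = 0
  (0, 10) → P = 220
  (72/5, 0) → P = 1656/5
  (32/3, 14/3) → P = 348

The optimum lies where 2x_1 + 4x_2 = 40 and 5x_1 + 4x_2 = 72.
Solving simultaneously gives x_1 = 32/3, x_2 = 14/3.

x_1 = 32/3, x_2 = 14/3, maximum P = 348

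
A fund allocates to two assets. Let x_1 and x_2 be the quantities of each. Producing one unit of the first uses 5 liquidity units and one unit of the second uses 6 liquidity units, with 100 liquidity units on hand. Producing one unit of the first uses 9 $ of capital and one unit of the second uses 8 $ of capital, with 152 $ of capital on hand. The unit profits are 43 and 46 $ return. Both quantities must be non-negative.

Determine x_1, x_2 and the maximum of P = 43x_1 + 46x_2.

x_1 = 8, x_2 = 10, maximum P = 804

Vertices and P = 43x_1 + 46x_2:
  (0, 0) → P = 0
  (0, 50/3) → P = 2300/3
  (152/9, 0) → P = 6536/9
  (8, 10) → P = 804

The optimum lies where 5x_1 + 6x_2 = 100 and 9x_1 + 8x_2 = 152.
Solving simultaneously gives x_1 = 8, x_2 = 10.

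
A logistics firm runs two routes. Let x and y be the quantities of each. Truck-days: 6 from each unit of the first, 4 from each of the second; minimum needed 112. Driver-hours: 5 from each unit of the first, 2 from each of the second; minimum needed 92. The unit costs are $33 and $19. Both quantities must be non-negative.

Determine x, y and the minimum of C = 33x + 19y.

Extreme points and C = 33x + 19y:
  (0, 46) → C = 874
  (56/3, 0) → C = 616
  (18, 1) → C = 613
The feasible region is unbounded (it extends along (0, 1), (1, 0)), but C strictly increases along every unbounded feasible direction, so there is no improving ray and the minimum is attained at a vertex.

x = 18, y = 1, minimum C = 613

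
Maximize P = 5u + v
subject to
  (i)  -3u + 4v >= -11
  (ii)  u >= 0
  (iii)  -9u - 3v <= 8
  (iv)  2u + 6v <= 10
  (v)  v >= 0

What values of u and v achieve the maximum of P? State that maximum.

u = 53/13, v = 4/13, maximum P = 269/13

Feasible corners and P = 5u + v:
  (53/13, 4/13) → P = 269/13
  (11/3, 0) → P = 55/3
  (0, 5/3) → P = 5/3
  (0, 0) → P = 0

The optimum lies where -3u + 4v = -11 and 2u + 6v = 10.
Solving simultaneously gives u = 53/13, v = 4/13.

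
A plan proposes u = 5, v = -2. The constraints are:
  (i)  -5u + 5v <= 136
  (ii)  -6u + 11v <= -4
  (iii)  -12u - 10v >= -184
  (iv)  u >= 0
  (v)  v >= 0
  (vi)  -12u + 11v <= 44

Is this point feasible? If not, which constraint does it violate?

Constraint (v): v = -2, which is not ≥ 0. All other constraints are satisfied.

not feasible — violates (v)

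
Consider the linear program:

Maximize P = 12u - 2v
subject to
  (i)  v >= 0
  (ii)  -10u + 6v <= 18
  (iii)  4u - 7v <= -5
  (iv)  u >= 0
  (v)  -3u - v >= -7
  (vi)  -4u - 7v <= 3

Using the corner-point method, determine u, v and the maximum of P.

u = 44/25, v = 43/25, maximum P = 442/25

Vertices and P = 12u - 2v:
  (0, 3) → P = -6
  (6/7, 31/7) → P = 10/7
  (0, 5/7) → P = -10/7
  (44/25, 43/25) → P = 442/25

The optimum lies where 4u - 7v = -5 and -3u - v = -7.
Solving simultaneously gives u = 44/25, v = 43/25.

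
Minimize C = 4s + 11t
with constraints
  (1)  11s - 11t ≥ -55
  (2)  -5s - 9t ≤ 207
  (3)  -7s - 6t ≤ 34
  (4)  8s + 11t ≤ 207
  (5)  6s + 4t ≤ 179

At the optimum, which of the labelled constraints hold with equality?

Vertices and C = 4s + 11t:
  (-64/13, 1/13) → C = -245/13
  (8, 13) → C = 175
  (312/11, -1279/33) → C = -10325/33
  (2439/34, -2137/34) → C = -13751/34
  (1141/34, -95/17) → C = 1237/17

The minimum is at (2439/34, -2137/34). Substituting into each constraint, equality holds for (2) and (5); the remaining constraints have slack.

(2) and (5)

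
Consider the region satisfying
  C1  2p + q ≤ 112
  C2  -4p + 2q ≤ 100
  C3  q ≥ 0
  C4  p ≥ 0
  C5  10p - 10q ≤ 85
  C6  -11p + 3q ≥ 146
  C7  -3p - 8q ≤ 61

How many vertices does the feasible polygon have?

3

The feasible vertices (each the meet of two boundaries and inside every other half-plane) are:
  (0, 50)
  (4/5, 258/5)
  (0, 146/3)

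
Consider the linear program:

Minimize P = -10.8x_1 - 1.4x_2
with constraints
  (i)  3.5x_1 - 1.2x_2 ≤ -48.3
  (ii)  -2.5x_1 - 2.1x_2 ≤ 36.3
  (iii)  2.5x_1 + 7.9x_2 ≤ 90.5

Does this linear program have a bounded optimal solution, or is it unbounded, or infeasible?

Extreme points and P = -10.8x_1 - 1.4x_2:
  (-1611/115, -14/23) → P = 87484/575
  (-27297/3065, 8750/613) → P = 1167788/15325
  (-23841/725, 634/29) → P = 1176464/3625
The feasible region has finitely many vertices and no improving ray; the minimum is 1167788/15325 at (-27297/3065, 8750/613).

bounded optimum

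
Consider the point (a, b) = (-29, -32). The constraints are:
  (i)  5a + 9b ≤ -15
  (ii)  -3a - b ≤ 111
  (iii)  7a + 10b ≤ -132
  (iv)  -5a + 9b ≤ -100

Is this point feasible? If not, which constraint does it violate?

Constraint (ii): -3a - b = 119, which is not ≤ 111. All other constraints are satisfied.

not feasible — violates (ii)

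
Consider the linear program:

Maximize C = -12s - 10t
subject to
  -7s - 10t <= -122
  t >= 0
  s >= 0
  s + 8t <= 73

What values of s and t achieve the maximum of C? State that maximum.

s = 123/23, t = 389/46, maximum C = -3421/23

The optimum lies where -7s - 10t = -122 and s + 8t = 73.
Solving simultaneously gives s = 123/23, t = 389/46.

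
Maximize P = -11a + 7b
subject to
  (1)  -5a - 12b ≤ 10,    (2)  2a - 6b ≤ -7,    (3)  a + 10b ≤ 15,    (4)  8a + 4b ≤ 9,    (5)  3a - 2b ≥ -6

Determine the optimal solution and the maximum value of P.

Feasible corners and P = -11a + 7b:
  (13/28, 37/28) → P = 29/7
  (-11/7, 9/14) → P = 305/14
  (15/38, 111/76) → P = 447/76
  (-15/16, 51/32) → P = 687/32

The binding constraints are 2a - 6b = -7 and 3a - 2b = -6.
Solving simultaneously gives a = -11/7, b = 9/14.

a = -11/7, b = 9/14, maximum P = 305/14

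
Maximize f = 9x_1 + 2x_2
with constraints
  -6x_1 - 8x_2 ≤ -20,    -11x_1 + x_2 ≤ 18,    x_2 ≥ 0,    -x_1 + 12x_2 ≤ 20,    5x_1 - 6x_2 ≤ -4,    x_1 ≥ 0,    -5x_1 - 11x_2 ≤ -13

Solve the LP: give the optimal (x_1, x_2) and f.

x_1 = 4/3, x_2 = 16/9, maximum f = 140/9

Feasible corners and f = 9x_1 + 2x_2:
  (1, 7/4) → f = 25/2
  (22/19, 31/19) → f = 260/19
  (4/3, 16/9) → f = 140/9

The binding constraints are -x_1 + 12x_2 = 20 and 5x_1 - 6x_2 = -4.
Solving simultaneously gives x_1 = 4/3, x_2 = 16/9.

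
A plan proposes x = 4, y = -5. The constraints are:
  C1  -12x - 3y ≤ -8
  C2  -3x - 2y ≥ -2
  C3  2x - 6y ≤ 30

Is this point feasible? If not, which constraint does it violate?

not feasible — violates C3

Constraint C3: 2x - 6y = 38, which is not ≤ 30. All other constraints are satisfied.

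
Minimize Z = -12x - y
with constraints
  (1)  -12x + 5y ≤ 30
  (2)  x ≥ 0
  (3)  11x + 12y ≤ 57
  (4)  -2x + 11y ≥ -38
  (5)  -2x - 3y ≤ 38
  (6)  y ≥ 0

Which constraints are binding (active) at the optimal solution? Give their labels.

(3) and (6)

Vertices and Z = -12x - y:
  (0, 19/4) → Z = -19/4
  (0, 0) → Z = 0
  (57/11, 0) → Z = -684/11

The minimum is at (57/11, 0). Substituting into each constraint, equality holds for (3) and (6); the remaining constraints have slack.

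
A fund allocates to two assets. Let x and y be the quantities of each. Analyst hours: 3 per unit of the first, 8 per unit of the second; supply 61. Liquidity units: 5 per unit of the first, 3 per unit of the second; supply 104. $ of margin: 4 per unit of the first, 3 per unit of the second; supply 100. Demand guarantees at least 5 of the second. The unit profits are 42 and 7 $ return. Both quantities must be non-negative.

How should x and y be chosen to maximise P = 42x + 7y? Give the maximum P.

Feasible corners and P = 42x + 7y:
  (0, 61/8) → P = 427/8
  (0, 5) → P = 35
  (7, 5) → P = 329

x = 7, y = 5, maximum P = 329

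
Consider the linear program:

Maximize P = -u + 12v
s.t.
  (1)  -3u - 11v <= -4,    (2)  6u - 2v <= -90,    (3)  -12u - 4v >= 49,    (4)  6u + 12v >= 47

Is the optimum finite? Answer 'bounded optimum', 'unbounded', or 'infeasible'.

From the feasible point (-229/24, 131/8), moving in the direction (-12, 6) keeps every constraint satisfied while P increases without bound.

unbounded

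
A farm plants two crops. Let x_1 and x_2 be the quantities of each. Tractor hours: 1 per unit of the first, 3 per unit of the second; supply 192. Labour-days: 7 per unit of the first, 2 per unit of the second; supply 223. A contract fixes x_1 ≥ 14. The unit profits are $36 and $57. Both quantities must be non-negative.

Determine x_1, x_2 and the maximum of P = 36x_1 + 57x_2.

x_1 = 15, x_2 = 59, maximum P = 3903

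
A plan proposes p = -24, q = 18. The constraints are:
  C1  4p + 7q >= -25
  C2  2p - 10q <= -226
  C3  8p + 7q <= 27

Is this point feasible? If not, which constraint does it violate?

C1: 30 ≥ -25 ✓
C2: -228 ≤ -226 ✓
C3: -66 ≤ 27 ✓

feasible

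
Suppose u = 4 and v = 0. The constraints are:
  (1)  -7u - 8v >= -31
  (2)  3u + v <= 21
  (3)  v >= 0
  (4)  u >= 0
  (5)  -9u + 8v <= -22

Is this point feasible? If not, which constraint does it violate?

feasible

(1): -28 ≥ -31 ✓
(2): 12 ≤ 21 ✓
(3): 0 ≥ 0 ✓
(4): 4 ≥ 0 ✓
(5): -36 ≤ -22 ✓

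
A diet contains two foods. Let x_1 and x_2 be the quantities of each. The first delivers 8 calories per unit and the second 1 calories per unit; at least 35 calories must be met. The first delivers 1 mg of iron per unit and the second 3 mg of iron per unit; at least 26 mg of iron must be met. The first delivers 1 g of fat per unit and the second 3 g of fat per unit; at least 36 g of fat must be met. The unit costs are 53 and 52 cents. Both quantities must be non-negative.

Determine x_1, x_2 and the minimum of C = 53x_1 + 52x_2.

The feasible region is unbounded (it extends along (0, 1), (1, 0)), but C strictly increases along every unbounded feasible direction, so there is no improving ray and the minimum is attained at a vertex.

x_1 = 3, x_2 = 11, minimum C = 731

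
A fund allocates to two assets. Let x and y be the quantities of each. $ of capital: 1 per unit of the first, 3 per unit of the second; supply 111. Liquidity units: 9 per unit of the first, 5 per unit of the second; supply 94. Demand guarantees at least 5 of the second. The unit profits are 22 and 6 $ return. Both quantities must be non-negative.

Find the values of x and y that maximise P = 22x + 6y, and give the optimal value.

x = 23/3, y = 5, maximum P = 596/3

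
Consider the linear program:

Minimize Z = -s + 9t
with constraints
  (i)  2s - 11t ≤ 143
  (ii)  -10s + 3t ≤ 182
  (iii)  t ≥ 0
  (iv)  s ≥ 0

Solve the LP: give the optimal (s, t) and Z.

s = 143/2, t = 0, minimum Z = -143/2

Feasible corners and Z = -s + 9t:
  (143/2, 0) → Z = -143/2
  (0, 182/3) → Z = 546
  (0, 0) → Z = 0
The feasible region is unbounded (it extends along (3, 10), (11, 2)), but Z strictly increases along every unbounded feasible direction, so there is no improving ray and the minimum is attained at a vertex.

The binding constraints are 2s - 11t = 143 and t = 0.
Solving simultaneously gives s = 143/2, t = 0.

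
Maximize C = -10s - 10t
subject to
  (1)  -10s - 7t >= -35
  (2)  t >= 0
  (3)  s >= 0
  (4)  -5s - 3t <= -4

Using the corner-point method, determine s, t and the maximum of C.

s = 4/5, t = 0, maximum C = -8

Vertices and C = -10s - 10t:
  (7/2, 0) → C = -35
  (0, 5) → C = -50
  (4/5, 0) → C = -8
  (0, 4/3) → C = -40/3

The optimum lies where t = 0 and -5s - 3t = -4.
Solving simultaneously gives s = 4/5, t = 0.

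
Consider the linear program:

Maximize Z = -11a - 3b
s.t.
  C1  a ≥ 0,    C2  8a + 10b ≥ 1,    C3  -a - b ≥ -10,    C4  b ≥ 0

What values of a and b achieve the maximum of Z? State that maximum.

a = 0, b = 1/10, maximum Z = -3/10

Vertices and Z = -11a - 3b:
  (0, 1/10) → Z = -3/10
  (0, 10) → Z = -30
  (1/8, 0) → Z = -11/8
  (10, 0) → Z = -110

The binding constraints are a = 0 and 8a + 10b = 1.
Solving simultaneously gives a = 0, b = 1/10.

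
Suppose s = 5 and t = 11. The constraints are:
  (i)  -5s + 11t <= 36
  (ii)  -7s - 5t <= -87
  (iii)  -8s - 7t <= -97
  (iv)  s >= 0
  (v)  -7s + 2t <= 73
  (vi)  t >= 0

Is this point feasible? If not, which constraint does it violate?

Constraint (i): -5s + 11t = 96, which is not ≤ 36. All other constraints are satisfied.

not feasible — violates (i)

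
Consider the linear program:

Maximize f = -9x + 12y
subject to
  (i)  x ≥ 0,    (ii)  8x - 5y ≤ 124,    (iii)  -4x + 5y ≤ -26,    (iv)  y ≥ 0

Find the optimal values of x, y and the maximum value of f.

Feasible corners and f = -9x + 12y:
  (49/2, 72/5) → f = -477/10
  (31/2, 0) → f = -279/2
  (13/2, 0) → f = -117/2

The binding constraints are 8x - 5y = 124 and -4x + 5y = -26.
Solving simultaneously gives x = 49/2, y = 72/5.

x = 49/2, y = 72/5, maximum f = -477/10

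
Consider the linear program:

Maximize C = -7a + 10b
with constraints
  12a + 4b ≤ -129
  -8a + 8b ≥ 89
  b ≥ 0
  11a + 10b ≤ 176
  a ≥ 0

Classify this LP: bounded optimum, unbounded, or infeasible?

The boundaries 12a + 4b = -129 and -8a + 8b = 89 meet at (-347/32, 9/32), but that point violates a ≥ 0. Every candidate vertex is excluded by some other constraint, so the feasible region is empty.

infeasible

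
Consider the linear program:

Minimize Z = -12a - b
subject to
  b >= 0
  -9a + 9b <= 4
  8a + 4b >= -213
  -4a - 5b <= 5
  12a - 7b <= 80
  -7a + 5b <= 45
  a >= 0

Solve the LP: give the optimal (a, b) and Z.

Corner points and Z = -12a - b:
  (20/3, 0) → Z = -80
  (0, 0) → Z = 0
  (748/45, 256/15) → Z = -3248/15
  (0, 4/9) → Z = -4/9

The optimum lies where -9a + 9b = 4 and 12a - 7b = 80.
Solving simultaneously gives a = 748/45, b = 256/15.

a = 748/45, b = 256/15, minimum Z = -3248/15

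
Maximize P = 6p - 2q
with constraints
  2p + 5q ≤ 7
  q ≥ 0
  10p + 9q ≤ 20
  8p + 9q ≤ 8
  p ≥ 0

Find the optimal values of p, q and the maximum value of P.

p = 1, q = 0, maximum P = 6

Corner points and P = 6p - 2q:
  (1, 0) → P = 6
  (0, 0) → P = 0
  (0, 8/9) → P = -16/9

At the optimal vertex, q = 0 and 8p + 9q = 8.
Solving simultaneously gives p = 1, q = 0.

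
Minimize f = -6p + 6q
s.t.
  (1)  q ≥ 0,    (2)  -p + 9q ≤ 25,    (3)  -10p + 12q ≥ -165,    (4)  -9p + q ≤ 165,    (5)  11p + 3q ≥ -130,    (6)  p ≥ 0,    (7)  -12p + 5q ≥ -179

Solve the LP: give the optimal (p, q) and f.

Vertices and f = -6p + 6q:
  (0, 0) → f = 0
  (179/12, 0) → f = -179/2
  (0, 25/9) → f = 50/3
  (1736/103, 479/103) → f = -7542/103

The optimum lies where q = 0 and -12p + 5q = -179.
Solving simultaneously gives p = 179/12, q = 0.

p = 179/12, q = 0, minimum f = -179/2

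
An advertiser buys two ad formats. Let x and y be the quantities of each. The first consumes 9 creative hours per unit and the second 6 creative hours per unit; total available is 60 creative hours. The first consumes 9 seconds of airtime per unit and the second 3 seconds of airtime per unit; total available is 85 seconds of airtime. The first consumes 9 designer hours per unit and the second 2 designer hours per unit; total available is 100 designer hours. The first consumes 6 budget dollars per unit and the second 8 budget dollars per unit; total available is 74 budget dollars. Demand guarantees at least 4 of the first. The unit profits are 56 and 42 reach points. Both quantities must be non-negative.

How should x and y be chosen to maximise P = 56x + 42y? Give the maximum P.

x = 4, y = 4, maximum P = 392

Vertices and P = 56x + 42y:
  (20/3, 0) → P = 1120/3
  (4, 0) → P = 224
  (4, 4) → P = 392

At the optimal vertex, 9x + 6y = 60 and x = 4.
Solving simultaneously gives x = 4, y = 4.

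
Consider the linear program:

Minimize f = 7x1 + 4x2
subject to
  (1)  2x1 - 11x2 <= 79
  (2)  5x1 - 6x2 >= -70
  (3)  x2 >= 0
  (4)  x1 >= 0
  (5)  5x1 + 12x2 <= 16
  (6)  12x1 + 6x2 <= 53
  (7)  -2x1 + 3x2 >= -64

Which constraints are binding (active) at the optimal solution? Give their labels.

(3) and (4)

Extreme points and f = 7x1 + 4x2:
  (0, 0) → f = 0
  (16/5, 0) → f = 112/5
  (0, 4/3) → f = 16/3

The minimum is at (0, 0). Substituting into each constraint, equality holds for (3) and (4); the remaining constraints have slack.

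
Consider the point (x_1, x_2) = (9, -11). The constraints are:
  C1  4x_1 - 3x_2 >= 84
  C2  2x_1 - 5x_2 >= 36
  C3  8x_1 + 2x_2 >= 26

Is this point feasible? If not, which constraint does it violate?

Constraint C1: 4x_1 - 3x_2 = 69, which is not ≥ 84. All other constraints are satisfied.

not feasible — violates C1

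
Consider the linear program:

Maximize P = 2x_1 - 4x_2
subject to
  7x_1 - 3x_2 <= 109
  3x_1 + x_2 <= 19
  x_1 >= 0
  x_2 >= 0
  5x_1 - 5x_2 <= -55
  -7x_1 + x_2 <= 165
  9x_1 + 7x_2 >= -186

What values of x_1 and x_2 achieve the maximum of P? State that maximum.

x_1 = 0, x_2 = 11, maximum P = -44

Vertices and P = 2x_1 - 4x_2:
  (0, 19) → P = -76
  (2, 13) → P = -48
  (0, 11) → P = -44

At the optimal vertex, x_1 = 0 and 5x_1 - 5x_2 = -55.
Solving simultaneously gives x_1 = 0, x_2 = 11.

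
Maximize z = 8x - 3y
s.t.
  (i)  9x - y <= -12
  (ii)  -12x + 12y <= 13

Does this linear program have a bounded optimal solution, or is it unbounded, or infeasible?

unbounded

From the feasible point (-131/96, -9/32), moving in the direction (-1, -9) keeps every constraint satisfied while z increases without bound.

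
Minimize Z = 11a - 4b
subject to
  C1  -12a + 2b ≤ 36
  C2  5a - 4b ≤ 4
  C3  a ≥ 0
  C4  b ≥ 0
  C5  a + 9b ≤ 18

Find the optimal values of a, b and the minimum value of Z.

Extreme points and Z = 11a - 4b:
  (4/5, 0) → Z = 44/5
  (108/49, 86/49) → Z = 844/49
  (0, 0) → Z = 0
  (0, 2) → Z = -8

The optimum lies where a = 0 and a + 9b = 18.
Solving simultaneously gives a = 0, b = 2.

a = 0, b = 2, minimum Z = -8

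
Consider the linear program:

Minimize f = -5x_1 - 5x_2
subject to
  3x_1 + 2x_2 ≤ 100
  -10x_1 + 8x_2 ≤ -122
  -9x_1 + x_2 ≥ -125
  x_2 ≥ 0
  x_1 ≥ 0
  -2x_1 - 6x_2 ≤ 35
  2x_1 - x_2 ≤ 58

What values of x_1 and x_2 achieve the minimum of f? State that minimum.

x_1 = 439/31, x_2 = 76/31, minimum f = -2575/31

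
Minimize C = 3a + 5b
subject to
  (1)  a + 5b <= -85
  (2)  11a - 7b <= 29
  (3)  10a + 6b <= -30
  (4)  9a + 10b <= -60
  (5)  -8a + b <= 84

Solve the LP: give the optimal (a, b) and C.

Corner points and C = 3a + 5b:
  (-225/31, -482/31) → C = -3085/31
  (-505/41, -596/41) → C = -4495/41
  (-617/45, -1156/45) → C = -7631/45

a = -617/45, b = -1156/45, minimum C = -7631/45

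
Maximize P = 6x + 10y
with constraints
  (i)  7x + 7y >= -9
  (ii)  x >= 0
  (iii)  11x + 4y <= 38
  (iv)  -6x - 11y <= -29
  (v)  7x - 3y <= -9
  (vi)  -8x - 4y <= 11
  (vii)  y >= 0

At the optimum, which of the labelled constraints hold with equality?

(ii) and (iii)

Feasible corners and P = 6x + 10y:
  (0, 19/2) → P = 95
  (0, 3) → P = 30
  (78/61, 365/61) → P = 4118/61

The maximum is at (0, 19/2). Substituting into each constraint, equality holds for (ii) and (iii); the remaining constraints have slack.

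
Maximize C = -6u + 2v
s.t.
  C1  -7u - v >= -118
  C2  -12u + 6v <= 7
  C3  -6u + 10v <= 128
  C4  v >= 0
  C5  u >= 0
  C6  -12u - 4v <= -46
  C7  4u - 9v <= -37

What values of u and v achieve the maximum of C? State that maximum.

u = 31/15, v = 53/10, maximum C = -9/5

Vertices and C = -6u + 2v:
  (263/19, 401/19) → C = -776/19
  (1025/67, 731/67) → C = -4688/67
  (349/42, 249/14) → C = -100/7
  (31/15, 53/10) → C = -9/5
  (133/62, 157/31) → C = -85/31

The optimum lies where -12u + 6v = 7 and -12u - 4v = -46.
Solving simultaneously gives u = 31/15, v = 53/10.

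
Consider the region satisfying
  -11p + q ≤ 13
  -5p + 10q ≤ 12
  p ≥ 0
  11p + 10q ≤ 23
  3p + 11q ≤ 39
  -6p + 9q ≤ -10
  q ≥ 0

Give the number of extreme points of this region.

3

The feasible vertices (each the meet of two boundaries and inside every other half-plane) are:
  (307/159, 28/159)
  (23/11, 0)
  (5/3, 0)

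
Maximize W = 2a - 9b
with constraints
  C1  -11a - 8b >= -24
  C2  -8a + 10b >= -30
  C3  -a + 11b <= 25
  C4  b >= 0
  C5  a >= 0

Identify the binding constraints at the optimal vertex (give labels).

C1 and C4

Feasible corners and W = 2a - 9b:
  (64/129, 299/129) → W = -2563/129
  (24/11, 0) → W = 48/11
  (0, 25/11) → W = -225/11
  (0, 0) → W = 0

The maximum is at (24/11, 0). Substituting into each constraint, equality holds for C1 and C4; the remaining constraints have slack.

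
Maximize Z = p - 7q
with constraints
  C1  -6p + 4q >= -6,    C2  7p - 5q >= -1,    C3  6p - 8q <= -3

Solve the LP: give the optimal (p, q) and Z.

p = 7/26, q = 15/26, maximum Z = -49/13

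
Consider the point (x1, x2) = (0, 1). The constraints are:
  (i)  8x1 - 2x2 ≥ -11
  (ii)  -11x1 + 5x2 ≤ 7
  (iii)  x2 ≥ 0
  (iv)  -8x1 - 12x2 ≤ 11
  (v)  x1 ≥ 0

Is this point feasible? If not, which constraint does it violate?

(i): -2 ≥ -11 ✓
(ii): 5 ≤ 7 ✓
(iii): 1 ≥ 0 ✓
(iv): -12 ≤ 11 ✓
(v): 0 ≥ 0 ✓

feasible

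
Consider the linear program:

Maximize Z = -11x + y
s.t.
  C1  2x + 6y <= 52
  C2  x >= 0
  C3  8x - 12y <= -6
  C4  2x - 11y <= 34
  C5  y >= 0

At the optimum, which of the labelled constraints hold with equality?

C1 and C2

Feasible corners and Z = -11x + y:
  (0, 26/3) → Z = 26/3
  (49/6, 107/18) → Z = -755/9
  (0, 1/2) → Z = 1/2

The maximum is at (0, 26/3). Substituting into each constraint, equality holds for C1 and C2; the remaining constraints have slack.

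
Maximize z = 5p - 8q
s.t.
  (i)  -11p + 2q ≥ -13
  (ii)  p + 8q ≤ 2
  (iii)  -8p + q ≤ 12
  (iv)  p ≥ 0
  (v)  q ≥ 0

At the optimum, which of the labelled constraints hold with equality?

(i) and (v)

Feasible corners and z = 5p - 8q:
  (6/5, 1/10) → z = 26/5
  (13/11, 0) → z = 65/11
  (0, 1/4) → z = -2
  (0, 0) → z = 0

The maximum is at (13/11, 0). Substituting into each constraint, equality holds for (i) and (v); the remaining constraints have slack.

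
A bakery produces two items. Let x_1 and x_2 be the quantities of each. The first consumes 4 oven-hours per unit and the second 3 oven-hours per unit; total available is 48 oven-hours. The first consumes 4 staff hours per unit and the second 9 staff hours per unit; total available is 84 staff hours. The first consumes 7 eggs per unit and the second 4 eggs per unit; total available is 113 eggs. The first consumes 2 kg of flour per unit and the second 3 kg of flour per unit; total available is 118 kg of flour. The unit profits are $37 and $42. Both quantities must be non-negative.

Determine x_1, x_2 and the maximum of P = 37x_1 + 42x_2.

x_1 = 15/2, x_2 = 6, maximum P = 1059/2

Corner points and P = 37x_1 + 42x_2:
  (0, 0) → P = 0
  (0, 28/3) → P = 392
  (12, 0) → P = 444
  (15/2, 6) → P = 1059/2

The optimum lies where 4x_1 + 3x_2 = 48 and 4x_1 + 9x_2 = 84.
Solving simultaneously gives x_1 = 15/2, x_2 = 6.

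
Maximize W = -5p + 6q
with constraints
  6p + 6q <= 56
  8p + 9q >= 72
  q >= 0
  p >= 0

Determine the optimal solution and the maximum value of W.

Extreme points and W = -5p + 6q:
  (28/3, 0) → W = -140/3
  (0, 28/3) → W = 56
  (9, 0) → W = -45
  (0, 8) → W = 48

The optimum lies where 6p + 6q = 56 and p = 0.
Solving simultaneously gives p = 0, q = 28/3.

p = 0, q = 28/3, maximum W = 56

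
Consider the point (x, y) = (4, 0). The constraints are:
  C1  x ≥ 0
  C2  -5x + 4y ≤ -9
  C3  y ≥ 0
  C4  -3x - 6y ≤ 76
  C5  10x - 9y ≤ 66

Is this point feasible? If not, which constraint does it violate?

feasible

C1: 4 ≥ 0 ✓
C2: -20 ≤ -9 ✓
C3: 0 ≥ 0 ✓
C4: -12 ≤ 76 ✓
C5: 40 ≤ 66 ✓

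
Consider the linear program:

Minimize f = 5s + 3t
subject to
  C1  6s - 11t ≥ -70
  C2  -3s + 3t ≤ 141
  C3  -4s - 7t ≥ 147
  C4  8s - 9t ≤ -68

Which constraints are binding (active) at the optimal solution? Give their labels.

Vertices and f = 5s + 3t:
  (-447/5, -212/5) → f = -2871/5
  (-49/2, -7) → f = -287/2
  (-355, -308) → f = -2699
  (-1799/92, -226/23) → f = -509/4

The minimum is at (-355, -308). Substituting into each constraint, equality holds for C2 and C4; the remaining constraints have slack.

C2 and C4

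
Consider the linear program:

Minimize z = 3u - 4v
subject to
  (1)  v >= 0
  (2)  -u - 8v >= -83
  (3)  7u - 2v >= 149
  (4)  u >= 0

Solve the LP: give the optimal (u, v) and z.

u = 679/29, v = 216/29, minimum z = 1173/29

Feasible corners and z = 3u - 4v:
  (83, 0) → z = 249
  (149/7, 0) → z = 447/7
  (679/29, 216/29) → z = 1173/29

At the optimal vertex, -u - 8v = -83 and 7u - 2v = 149.
Solving simultaneously gives u = 679/29, v = 216/29.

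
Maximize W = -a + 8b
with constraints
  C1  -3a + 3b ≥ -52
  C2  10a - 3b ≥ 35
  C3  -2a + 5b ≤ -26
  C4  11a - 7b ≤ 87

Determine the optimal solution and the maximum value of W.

a = 253/41, b = -112/41, maximum W = -1149/41

Corner points and W = -a + 8b:
  (97/44, -95/22) → W = -147/4
  (-16/37, -485/37) → W = -3864/37
  (253/41, -112/41) → W = -1149/41

The binding constraints are -2a + 5b = -26 and 11a - 7b = 87.
Solving simultaneously gives a = 253/41, b = -112/41.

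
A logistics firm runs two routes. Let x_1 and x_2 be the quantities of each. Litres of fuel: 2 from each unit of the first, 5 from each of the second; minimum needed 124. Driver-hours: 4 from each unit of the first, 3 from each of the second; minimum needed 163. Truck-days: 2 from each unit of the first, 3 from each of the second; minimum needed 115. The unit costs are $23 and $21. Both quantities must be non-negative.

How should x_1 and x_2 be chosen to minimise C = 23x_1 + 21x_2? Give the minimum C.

x_1 = 24, x_2 = 67/3, minimum C = 1021

The feasible region is unbounded (it extends along (0, 1), (1, 0)), but C strictly increases along every unbounded feasible direction, so there is no improving ray and the minimum is attained at a vertex.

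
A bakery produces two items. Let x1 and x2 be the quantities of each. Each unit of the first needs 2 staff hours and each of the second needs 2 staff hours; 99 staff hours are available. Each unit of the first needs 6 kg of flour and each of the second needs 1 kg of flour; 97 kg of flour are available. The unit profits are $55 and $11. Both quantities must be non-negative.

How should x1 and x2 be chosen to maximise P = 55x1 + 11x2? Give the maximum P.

Corner points and P = 55x1 + 11x2:
  (0, 0) → P = 0
  (0, 99/2) → P = 1089/2
  (97/6, 0) → P = 5335/6
  (19/2, 40) → P = 1925/2

x1 = 19/2, x2 = 40, maximum P = 1925/2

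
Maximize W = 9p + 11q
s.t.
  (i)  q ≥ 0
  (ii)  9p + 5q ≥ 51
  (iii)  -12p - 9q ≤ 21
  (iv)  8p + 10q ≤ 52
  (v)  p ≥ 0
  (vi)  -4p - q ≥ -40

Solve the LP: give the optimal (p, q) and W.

Feasible corners and W = 9p + 11q:
  (17/3, 0) → W = 51
  (13/2, 0) → W = 117/2
  (5, 6/5) → W = 291/5

The binding constraints are q = 0 and 8p + 10q = 52.
Solving simultaneously gives p = 13/2, q = 0.

p = 13/2, q = 0, maximum W = 117/2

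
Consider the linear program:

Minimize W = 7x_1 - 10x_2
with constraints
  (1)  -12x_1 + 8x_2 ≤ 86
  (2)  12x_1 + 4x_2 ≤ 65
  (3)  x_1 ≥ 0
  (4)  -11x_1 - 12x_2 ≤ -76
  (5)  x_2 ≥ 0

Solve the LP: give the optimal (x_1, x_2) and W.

x_1 = 11/9, x_2 = 151/12, minimum W = -2111/18

Extreme points and W = 7x_1 - 10x_2:
  (11/9, 151/12) → W = -2111/18
  (0, 43/4) → W = -215/2
  (119/25, 197/100) → W = 681/50
  (0, 19/3) → W = -190/3

The binding constraints are -12x_1 + 8x_2 = 86 and 12x_1 + 4x_2 = 65.
Solving simultaneously gives x_1 = 11/9, x_2 = 151/12.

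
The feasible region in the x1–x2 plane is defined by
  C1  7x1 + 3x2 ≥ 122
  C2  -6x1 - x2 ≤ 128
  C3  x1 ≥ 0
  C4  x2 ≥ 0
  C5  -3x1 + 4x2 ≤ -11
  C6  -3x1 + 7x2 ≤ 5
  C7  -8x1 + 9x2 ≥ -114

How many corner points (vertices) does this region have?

3

Pairwise boundary intersections that survive every other constraint:
  (839/58, 401/58)
  (480/29, 178/87)
  (843/29, 382/29)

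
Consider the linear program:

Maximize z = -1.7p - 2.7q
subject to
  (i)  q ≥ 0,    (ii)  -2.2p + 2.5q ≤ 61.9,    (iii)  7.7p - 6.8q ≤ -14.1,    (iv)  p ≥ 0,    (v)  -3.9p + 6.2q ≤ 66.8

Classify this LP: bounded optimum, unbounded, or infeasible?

Vertices and z = -1.7p - 2.7q:
  (0, 141/68) → z = -3807/680
  (18341/1061, 45937/2122) → z = -1863893/21220
  (0, 334/31) → z = -4509/155
The feasible region has finitely many vertices and no improving ray; the maximum is -3807/680 at (0, 141/68).

bounded optimum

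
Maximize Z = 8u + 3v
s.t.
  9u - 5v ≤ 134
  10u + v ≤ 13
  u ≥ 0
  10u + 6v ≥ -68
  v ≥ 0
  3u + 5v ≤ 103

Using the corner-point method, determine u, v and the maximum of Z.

Feasible corners and Z = 8u + 3v:
  (0, 13) → Z = 39
  (13/10, 0) → Z = 52/5
  (0, 0) → Z = 0

u = 0, v = 13, maximum Z = 39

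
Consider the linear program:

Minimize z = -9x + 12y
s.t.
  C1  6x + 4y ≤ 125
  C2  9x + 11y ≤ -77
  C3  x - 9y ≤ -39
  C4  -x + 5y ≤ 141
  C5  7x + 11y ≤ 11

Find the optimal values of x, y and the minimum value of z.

x = -561/46, y = 137/46, minimum z = 291/2

Corner points and z = -9x + 12y:
  (-561/46, 137/46) → z = 291/2
  (-242/7, 149/7) → z = 3966/7
  (-537/2, -51/2) → z = 4221/2

At the optimal vertex, 9x + 11y = -77 and x - 9y = -39.
Solving simultaneously gives x = -561/46, y = 137/46.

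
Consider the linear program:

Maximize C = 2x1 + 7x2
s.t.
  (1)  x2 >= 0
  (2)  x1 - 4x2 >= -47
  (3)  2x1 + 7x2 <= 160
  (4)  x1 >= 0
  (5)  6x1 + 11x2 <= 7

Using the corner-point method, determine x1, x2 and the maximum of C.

Vertices and C = 2x1 + 7x2:
  (0, 0) → C = 0
  (7/6, 0) → C = 7/3
  (0, 7/11) → C = 49/11

At the optimal vertex, x1 = 0 and 6x1 + 11x2 = 7.
Solving simultaneously gives x1 = 0, x2 = 7/11.

x1 = 0, x2 = 7/11, maximum C = 49/11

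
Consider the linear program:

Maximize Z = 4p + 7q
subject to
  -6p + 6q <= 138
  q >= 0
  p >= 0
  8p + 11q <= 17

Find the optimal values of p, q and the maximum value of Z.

p = 0, q = 17/11, maximum Z = 119/11

Corner points and Z = 4p + 7q:
  (0, 0) → Z = 0
  (17/8, 0) → Z = 17/2
  (0, 17/11) → Z = 119/11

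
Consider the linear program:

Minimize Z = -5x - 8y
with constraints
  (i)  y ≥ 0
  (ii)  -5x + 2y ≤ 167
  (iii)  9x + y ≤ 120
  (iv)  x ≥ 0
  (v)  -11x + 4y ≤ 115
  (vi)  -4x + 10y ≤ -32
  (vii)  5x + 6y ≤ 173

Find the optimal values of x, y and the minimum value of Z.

x = 616/47, y = 96/47, minimum Z = -3848/47

Feasible corners and Z = -5x - 8y:
  (40/3, 0) → Z = -200/3
  (8, 0) → Z = -40
  (616/47, 96/47) → Z = -3848/47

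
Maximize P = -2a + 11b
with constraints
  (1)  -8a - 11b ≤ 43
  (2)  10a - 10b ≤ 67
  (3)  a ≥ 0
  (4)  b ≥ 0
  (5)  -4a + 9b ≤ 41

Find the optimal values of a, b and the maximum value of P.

At the optimal vertex, 10a - 10b = 67 and -4a + 9b = 41.
Solving simultaneously gives a = 1013/50, b = 339/25.

a = 1013/50, b = 339/25, maximum P = 2716/25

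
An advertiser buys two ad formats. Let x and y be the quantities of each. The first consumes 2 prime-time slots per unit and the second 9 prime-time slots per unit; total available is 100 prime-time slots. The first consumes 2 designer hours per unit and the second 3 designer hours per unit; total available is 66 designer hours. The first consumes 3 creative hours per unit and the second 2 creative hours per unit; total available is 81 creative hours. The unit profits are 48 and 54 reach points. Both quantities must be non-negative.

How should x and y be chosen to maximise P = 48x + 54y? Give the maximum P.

Extreme points and P = 48x + 54y:
  (0, 0) → P = 0
  (0, 100/9) → P = 600
  (27, 0) → P = 1296
  (23, 6) → P = 1428

x = 23, y = 6, maximum P = 1428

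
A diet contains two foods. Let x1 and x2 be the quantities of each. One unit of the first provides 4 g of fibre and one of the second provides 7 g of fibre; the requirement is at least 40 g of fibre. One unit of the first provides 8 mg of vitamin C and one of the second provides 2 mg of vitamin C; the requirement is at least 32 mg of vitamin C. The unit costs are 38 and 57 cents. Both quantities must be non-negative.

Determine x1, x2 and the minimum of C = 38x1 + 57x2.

x1 = 3, x2 = 4, minimum C = 342

Corner points and C = 38x1 + 57x2:
  (0, 16) → C = 912
  (10, 0) → C = 380
  (3, 4) → C = 342
The feasible region is unbounded (it extends along (0, 1), (1, 0)), but C strictly increases along every unbounded feasible direction, so there is no improving ray and the minimum is attained at a vertex.

The optimum lies where 4x1 + 7x2 = 40 and 8x1 + 2x2 = 32.
Solving simultaneously gives x1 = 3, x2 = 4.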